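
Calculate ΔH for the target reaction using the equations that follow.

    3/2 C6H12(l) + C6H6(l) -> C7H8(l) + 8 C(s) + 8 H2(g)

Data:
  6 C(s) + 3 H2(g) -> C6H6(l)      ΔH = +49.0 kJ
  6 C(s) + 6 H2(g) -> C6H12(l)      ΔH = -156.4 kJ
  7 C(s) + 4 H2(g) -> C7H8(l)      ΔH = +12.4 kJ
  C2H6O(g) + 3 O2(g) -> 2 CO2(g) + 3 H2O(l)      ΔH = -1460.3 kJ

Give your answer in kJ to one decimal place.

equation 1 reversed: -49.0 kJ
equation 2 reversed and × 3/2: (-3/2)·(-156.4) = +234.6 kJ
equation 3 as written: +12.4 kJ
equation 4: not needed.
Combining the equations, ΔH = (-49.0) + (+234.6) + (+12.4) = 198.0 kJ

ΔH = 198.0 kJ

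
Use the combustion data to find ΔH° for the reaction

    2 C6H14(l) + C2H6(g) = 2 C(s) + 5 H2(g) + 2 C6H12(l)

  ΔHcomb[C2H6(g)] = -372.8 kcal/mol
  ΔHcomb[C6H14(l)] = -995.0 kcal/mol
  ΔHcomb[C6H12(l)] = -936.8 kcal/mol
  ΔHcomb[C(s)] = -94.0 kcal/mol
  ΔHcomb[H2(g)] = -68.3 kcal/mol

ΔH° = 40.3 kcal/mol

Using ΔH = Σ nΔHc°(reactants) − Σ nΔHc°(products):
= [2·(-995.0) + 1·(-372.8)] − [2·(-94.0) + 5·(-68.3) + 2·(-936.8)]
= 40.3 kcal/mol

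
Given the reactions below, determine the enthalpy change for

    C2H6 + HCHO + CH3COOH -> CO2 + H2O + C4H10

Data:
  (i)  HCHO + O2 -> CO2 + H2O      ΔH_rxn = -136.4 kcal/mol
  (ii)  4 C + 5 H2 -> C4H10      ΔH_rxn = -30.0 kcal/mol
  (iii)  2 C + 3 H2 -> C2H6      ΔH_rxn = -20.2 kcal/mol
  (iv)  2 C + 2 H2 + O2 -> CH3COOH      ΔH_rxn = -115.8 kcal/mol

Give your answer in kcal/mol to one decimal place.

ΔH_rxn = -30.4 kcal/mol

(i) as written (HCHO already on the reactant side): -136.4 kcal/mol
(ii) as written (C4H10 already on the product side): -30.0 kcal/mol
(iii) reversed (reverse to put C2H6 on the reactant side): +20.2 kcal/mol
(iv) reversed (CH3COOH must end up as a reactant): +115.8 kcal/mol
By Hess's law, ΔH_rxn = (1)·(-136.4) + (1)·(-30.0) + (-1)·(-20.2) + (-1)·(-115.8) = -30.4 kcal/mol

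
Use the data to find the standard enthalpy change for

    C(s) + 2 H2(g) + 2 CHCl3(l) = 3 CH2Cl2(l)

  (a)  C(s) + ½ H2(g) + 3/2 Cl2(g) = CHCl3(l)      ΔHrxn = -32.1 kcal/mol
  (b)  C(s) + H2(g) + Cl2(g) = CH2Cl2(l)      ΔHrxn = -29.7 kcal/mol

(a) reversed and × 2: (-2)·(-32.1) = +64.2 kcal/mol
(b) × 3: (3)·(-29.7) = -89.1 kcal/mol
Since enthalpy is a state function, ΔHrxn = (+64.2) + (-89.1) = -24.9 kcal/mol

ΔHrxn = -24.9 kcal/mol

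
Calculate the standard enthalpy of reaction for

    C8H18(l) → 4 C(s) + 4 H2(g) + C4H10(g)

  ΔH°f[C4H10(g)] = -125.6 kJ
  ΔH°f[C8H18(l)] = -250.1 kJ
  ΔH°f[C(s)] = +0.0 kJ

Products: 4·(+0.0) + 4·(+0.0) + 1·(-125.6) = -125.6
Reactants: 1·(-250.1) = -250.1
ΔH° = (-125.6) − (-250.1) = 124.5 kJ

ΔH° = 124.5 kJ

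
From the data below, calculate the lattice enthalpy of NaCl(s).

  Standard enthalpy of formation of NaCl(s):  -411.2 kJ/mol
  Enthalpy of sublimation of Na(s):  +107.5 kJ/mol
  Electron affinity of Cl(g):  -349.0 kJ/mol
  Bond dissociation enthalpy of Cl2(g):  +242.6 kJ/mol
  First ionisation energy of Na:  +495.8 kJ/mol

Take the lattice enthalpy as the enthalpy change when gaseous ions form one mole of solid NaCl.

ΔHf° = 1·ΔHsub + 1·(ΣIE) + 1/2·D(Cl2) + 1·EA + U
-411.2 = 1·(+107.5) + 1·(+495.8) + 1/2·(+242.6) + 1·(-349.0) + U
U = -411.2 − (+375.6) = -786.8 kJ/mol

U = -786.8 kJ/mol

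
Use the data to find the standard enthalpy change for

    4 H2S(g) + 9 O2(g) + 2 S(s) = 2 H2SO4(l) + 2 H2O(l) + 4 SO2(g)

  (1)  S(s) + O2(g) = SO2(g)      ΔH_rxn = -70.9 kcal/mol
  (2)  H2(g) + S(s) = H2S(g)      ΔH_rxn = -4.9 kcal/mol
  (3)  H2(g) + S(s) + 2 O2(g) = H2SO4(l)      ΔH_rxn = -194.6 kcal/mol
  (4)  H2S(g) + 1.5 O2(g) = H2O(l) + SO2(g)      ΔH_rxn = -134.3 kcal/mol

(1) × 2: (2)·(-70.9) = -141.8 kcal/mol
(2) reversed and × 2: (-2)·(-4.9) = +9.8 kcal/mol
(3) × 2 (scale by 2 for the 2 H2SO4(l)): (2)·(-194.6) = -389.2 kcal/mol
(4) × 2 (scale by 2 for the 2 H2O(l)): (2)·(-134.3) = -268.6 kcal/mol
By Hess's law, ΔH_rxn = (-141.8) + (+9.8) + (-389.2) + (-268.6) = -789.8 kcal/mol

ΔH_rxn = -789.8 kcal/mol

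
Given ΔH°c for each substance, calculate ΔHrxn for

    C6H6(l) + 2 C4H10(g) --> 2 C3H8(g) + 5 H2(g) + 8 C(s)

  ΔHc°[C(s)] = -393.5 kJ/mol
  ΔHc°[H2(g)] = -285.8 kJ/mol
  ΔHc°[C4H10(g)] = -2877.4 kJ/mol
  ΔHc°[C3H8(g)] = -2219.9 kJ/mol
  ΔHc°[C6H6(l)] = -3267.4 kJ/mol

Using ΔH = Σ nΔHc°(reactants) − Σ nΔHc°(products):
= [1·(-3267.4) + 2·(-2877.4)] − [2·(-2219.9) + 5·(-285.8) + 8·(-393.5)]
= -5.4 kJ/mol

ΔHrxn = -5.4 kJ/mol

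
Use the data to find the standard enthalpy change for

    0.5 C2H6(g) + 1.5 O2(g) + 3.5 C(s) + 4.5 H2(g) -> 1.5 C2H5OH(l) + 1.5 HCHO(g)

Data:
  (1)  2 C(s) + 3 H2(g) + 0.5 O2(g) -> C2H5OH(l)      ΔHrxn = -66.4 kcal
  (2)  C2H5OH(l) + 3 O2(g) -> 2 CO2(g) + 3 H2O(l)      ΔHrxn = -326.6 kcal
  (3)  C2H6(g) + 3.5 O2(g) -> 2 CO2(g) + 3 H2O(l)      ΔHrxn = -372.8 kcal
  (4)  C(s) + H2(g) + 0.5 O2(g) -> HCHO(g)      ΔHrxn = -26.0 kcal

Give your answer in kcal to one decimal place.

ΔHrxn = -128.5 kcal

(1) as written: -66.4 kcal
(2) reversed and × 1/2: (-1/2)·(-326.6) = +163.3 kcal
(3) × 1/2 (scale by 1/2 for the 1/2 C2H6(g)): (1/2)·(-372.8) = -186.4 kcal
(4) × 3/2 (scale by 3/2 for the 3/2 HCHO(g)): (3/2)·(-26.0) = -39.0 kcal
Since enthalpy is a state function, ΔHrxn = (1)·(-66.4) + (-1/2)·(-326.6) + (1/2)·(-372.8) + (3/2)·(-26.0) = -128.5 kcal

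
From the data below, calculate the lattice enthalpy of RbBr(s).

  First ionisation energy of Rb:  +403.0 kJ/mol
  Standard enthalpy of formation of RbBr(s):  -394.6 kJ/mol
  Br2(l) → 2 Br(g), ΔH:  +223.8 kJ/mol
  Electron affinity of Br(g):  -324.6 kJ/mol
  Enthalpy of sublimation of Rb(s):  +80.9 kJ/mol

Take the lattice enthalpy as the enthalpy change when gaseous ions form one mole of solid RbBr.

ΔHf° = 1·ΔHsub + 1·(ΣIE) + 1/2·D(Br2) + 1·EA + U
-394.6 = 1·(+80.9) + 1·(+403.0) + 1/2·(+223.8) + 1·(-324.6) + U
U = -394.6 − (+271.2) = -665.8 kJ/mol

U = -665.8 kJ/mol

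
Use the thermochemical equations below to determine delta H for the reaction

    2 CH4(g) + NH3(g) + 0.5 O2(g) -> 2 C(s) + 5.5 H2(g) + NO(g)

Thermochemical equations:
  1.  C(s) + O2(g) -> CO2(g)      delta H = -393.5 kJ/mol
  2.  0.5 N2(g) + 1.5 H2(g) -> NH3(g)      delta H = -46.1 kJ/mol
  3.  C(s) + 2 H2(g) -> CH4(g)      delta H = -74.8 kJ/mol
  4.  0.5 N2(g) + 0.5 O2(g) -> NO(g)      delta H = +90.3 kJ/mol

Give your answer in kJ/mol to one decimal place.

delta H = 286.0 kJ/mol

eq. 1: not needed.
eq. 2 reversed: +46.1 kJ/mol
eq. 3 reversed and × 2: (-2)·(-74.8) = +149.6 kJ/mol
eq. 4 as written: +90.3 kJ/mol
Summing the manipulated equations, delta H = (-1)·(-46.1) + (-2)·(-74.8) + (1)·(+90.3) = 286.0 kJ/mol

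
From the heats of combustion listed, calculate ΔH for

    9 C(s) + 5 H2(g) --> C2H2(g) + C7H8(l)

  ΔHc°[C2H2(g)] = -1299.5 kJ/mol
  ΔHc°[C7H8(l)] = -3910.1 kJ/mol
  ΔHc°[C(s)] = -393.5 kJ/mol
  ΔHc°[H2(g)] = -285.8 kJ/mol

With combustion enthalpies, reactants minus products:
= [9·(-393.5) + 5·(-285.8)] − [1·(-1299.5) + 1·(-3910.1)]
= 239.1 kJ/mol

ΔH = 239.1 kJ/mol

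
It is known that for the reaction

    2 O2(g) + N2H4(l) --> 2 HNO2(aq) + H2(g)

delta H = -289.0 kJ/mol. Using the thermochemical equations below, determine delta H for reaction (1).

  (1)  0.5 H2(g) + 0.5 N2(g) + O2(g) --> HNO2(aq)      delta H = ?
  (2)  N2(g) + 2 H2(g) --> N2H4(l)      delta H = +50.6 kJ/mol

(1) × 2 (×2 to match 2 HNO2(aq) in the target): contributes 2·x
(2) reversed (reverse to put N2H4(l) on the reactant side): -50.6 kJ/mol
-289.0 = (-50.6) + 2·x
x = (-289.0 − (-50.6)) / (2) = -119.2 kJ/mol

delta H = -119.2 kJ/mol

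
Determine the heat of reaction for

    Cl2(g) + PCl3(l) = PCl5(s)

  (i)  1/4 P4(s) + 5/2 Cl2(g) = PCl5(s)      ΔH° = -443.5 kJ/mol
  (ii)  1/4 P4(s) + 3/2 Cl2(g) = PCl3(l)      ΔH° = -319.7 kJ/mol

(i) as written: -443.5 kJ/mol
(ii) reversed: +319.7 kJ/mol
ΔH° = (-443.5) + (+319.7) = -123.8 kJ/mol

ΔH° = -123.8 kJ/mol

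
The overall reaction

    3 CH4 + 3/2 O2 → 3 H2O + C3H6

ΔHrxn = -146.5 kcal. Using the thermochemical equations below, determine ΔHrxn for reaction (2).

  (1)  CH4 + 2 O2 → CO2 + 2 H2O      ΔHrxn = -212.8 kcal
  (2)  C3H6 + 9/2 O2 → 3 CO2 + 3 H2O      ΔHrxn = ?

ΔHrxn = -491.9 kcal

(1) × 3: (3)·(-212.8) = -638.4 kcal
(2) reversed: contributes −x
-146.5 = (-638.4) − x
x = (-146.5 − (-638.4)) / (-1) = -491.9 kcal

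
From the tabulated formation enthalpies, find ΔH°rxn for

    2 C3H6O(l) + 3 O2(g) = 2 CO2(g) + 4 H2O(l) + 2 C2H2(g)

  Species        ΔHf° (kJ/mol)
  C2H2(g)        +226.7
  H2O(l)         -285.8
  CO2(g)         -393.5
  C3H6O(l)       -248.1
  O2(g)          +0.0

Products: 2·(-393.5) + 4·(-285.8) + 2·(+226.7) = -1476.8
Reactants: 2·(-248.1) + 3·(+0.0) = -496.2
ΔH°rxn = (-1476.8) − (-496.2) = -980.6 kJ/mol

ΔH°rxn = -980.6 kJ/mol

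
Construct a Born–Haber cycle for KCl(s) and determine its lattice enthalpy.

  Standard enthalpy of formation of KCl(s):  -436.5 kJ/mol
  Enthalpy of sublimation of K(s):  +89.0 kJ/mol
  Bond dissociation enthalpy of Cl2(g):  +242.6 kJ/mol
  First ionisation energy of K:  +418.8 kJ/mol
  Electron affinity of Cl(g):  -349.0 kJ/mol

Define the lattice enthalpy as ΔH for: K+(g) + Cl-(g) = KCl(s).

U = -716.6 kJ/mol

ΔHf° = 1·ΔHsub + 1·(ΣIE) + 1/2·D(Cl2) + 1·EA + U
-436.5 = 1·(+89.0) + 1·(+418.8) + 1/2·(+242.6) + 1·(-349.0) + U
U = -436.5 − (+280.1) = -716.6 kJ/mol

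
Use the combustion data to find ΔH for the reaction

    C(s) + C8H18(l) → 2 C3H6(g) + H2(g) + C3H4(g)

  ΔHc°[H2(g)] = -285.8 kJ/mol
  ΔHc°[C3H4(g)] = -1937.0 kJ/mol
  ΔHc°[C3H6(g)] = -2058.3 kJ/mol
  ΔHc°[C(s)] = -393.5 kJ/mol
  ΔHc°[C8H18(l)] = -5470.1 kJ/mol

With combustion enthalpies, reactants minus products:
= [1·(-393.5) + 1·(-5470.1)] − [2·(-2058.3) + 1·(-285.8) + 1·(-1937.0)]
= 475.8 kJ/mol

ΔH = 475.8 kJ/mol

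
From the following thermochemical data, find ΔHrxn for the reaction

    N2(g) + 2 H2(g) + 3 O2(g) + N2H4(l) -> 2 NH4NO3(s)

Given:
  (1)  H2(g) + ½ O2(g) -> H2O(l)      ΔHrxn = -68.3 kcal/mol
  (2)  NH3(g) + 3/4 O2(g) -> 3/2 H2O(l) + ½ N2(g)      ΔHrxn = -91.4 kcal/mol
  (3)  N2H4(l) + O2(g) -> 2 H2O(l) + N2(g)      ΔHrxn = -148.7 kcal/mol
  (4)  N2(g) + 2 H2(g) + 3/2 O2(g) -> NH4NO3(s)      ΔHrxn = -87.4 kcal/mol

ΔHrxn = -186.9 kcal/mol

(1) reversed and × 2: (-2)·(-68.3) = +136.6 kcal/mol
(2): not needed (NH3(g) appears nowhere else).
(3) as written (N2H4(l) already on the reactant side): -148.7 kcal/mol
(4) × 2 (×2 to match 2 NH4NO3(s) in the target): (2)·(-87.4) = -174.8 kcal/mol
Combining the equations, ΔHrxn = (+136.6) + (-148.7) + (-174.8) = -186.9 kcal/mol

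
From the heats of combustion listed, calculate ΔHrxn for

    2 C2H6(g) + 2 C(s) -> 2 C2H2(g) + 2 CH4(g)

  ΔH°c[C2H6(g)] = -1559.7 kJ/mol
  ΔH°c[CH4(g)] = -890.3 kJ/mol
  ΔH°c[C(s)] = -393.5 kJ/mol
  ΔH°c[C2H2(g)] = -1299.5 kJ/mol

With combustion enthalpies, reactants minus products:
= [2·(-1559.7) + 2·(-393.5)] − [2·(-1299.5) + 2·(-890.3)]
= 473.2 kJ/mol

ΔHrxn = 473.2 kJ/mol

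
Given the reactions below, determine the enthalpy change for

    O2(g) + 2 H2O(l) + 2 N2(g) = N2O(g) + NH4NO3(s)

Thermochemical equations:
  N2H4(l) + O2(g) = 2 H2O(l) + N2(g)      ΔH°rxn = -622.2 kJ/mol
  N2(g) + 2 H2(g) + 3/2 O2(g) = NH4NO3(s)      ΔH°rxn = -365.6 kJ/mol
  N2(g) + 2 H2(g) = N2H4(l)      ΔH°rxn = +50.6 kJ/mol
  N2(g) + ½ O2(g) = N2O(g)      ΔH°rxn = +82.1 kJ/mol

ΔH°rxn = 288.1 kJ/mol

equation 1 reversed: +622.2 kJ/mol
equation 2 as written: -365.6 kJ/mol
equation 3 reversed: -50.6 kJ/mol
equation 4 as written: +82.1 kJ/mol
By Hess's law, ΔH°rxn = (+622.2) + (-365.6) + (-50.6) + (+82.1) = 288.1 kJ/mol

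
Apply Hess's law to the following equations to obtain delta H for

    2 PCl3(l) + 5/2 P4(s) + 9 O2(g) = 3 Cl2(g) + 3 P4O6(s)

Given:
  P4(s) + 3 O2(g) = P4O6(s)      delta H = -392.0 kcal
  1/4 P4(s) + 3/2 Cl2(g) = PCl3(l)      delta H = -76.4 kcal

delta H = -1023.2 kcal

equation 1 × 3: (3)·(-392.0) = -1176.0 kcal
equation 2 reversed and × 2: (-2)·(-76.4) = +152.8 kcal
By Hess's law, delta H = (3)·(-392.0) + (-2)·(-76.4) = -1023.2 kcal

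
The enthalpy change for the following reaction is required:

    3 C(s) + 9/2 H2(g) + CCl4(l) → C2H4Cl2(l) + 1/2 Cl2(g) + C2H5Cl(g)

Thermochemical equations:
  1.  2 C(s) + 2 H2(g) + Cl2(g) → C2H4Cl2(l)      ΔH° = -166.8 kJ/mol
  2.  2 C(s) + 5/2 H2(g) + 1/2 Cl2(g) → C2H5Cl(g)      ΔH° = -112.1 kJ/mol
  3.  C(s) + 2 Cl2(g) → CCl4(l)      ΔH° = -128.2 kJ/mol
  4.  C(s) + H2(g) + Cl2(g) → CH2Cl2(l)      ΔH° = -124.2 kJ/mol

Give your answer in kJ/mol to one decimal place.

eq. 1 as written (C2H4Cl2(l) already on the product side): -166.8 kJ/mol
eq. 2 as written (C2H5Cl(g) already on the product side): -112.1 kJ/mol
eq. 3 reversed (reverse to put CCl4(l) on the reactant side): +128.2 kJ/mol
eq. 4: not needed (CH2Cl2(l) appears nowhere else).
ΔH° = (1)·(-166.8) + (1)·(-112.1) + (-1)·(-128.2) = -150.7 kJ/mol

ΔH° = -150.7 kJ/mol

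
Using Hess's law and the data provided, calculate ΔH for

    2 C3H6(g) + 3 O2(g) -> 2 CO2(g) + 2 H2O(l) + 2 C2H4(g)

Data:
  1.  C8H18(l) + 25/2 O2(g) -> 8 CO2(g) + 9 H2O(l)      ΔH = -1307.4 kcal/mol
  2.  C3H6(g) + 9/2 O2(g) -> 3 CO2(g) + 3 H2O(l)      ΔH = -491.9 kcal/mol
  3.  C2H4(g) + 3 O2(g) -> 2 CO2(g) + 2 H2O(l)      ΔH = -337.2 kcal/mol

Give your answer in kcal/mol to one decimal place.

eq. 1: not needed (C8H18(l) appears nowhere else).
eq. 2 × 2 (×2 to match 2 C3H6(g) in the target): (2)·(-491.9) = -983.8 kcal/mol
eq. 3 reversed and × 2 (reverse to put C2H4(g) on the product side; ×2 to match 2 C2H4(g) in the target): (-2)·(-337.2) = +674.4 kcal/mol
ΔH = (2)·(-491.9) + (-2)·(-337.2) = -309.4 kcal/mol

ΔH = -309.4 kcal/mol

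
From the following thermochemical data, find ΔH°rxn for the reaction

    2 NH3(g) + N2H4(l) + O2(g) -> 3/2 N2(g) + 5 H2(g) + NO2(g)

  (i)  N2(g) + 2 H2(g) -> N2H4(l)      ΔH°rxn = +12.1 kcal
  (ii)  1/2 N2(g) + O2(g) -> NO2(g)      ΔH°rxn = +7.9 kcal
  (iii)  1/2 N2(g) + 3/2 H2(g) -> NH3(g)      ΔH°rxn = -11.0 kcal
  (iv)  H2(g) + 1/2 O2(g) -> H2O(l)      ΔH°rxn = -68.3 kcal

ΔH°rxn = 17.8 kcal

(i) reversed: -12.1 kcal
(ii) as written: +7.9 kcal
(iii) reversed and × 2: (-2)·(-11.0) = +22.0 kcal
(iv): not needed.
Summing the manipulated equations, ΔH°rxn = (-1)·(+12.1) + (1)·(+7.9) + (-2)·(-11.0) = 17.8 kcal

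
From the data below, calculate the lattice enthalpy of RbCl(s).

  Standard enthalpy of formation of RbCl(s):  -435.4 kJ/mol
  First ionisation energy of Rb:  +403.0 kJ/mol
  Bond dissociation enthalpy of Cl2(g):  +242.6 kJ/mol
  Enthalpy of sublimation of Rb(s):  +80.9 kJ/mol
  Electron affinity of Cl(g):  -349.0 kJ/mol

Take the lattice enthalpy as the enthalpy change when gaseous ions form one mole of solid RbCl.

ΔHf° = 1·ΔHsub + 1·(ΣIE) + 1/2·D(Cl2) + 1·EA + U
-435.4 = 1·(+80.9) + 1·(+403.0) + 1/2·(+242.6) + 1·(-349.0) + U
U = -435.4 − (+256.2) = -691.6 kJ/mol

U = -691.6 kJ/mol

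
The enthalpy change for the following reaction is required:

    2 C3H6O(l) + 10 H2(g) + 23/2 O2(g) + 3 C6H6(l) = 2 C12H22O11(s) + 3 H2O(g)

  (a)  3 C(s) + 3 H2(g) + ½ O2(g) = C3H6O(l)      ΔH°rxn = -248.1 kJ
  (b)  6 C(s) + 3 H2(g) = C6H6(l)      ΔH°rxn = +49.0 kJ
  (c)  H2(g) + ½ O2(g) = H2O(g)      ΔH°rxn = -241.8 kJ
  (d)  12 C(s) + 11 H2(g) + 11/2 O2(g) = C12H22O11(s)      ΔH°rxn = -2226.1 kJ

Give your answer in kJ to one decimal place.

(a) reversed and × 2 (reverse to put C3H6O(l) on the reactant side; scale by 2 for the 2 C3H6O(l)): (-2)·(-248.1) = +496.2 kJ
(b) reversed and × 3 (C6H6(l) must end up as a reactant; ×3 to match 3 C6H6(l) in the target): (-3)·(+49.0) = -147.0 kJ
(c) × 3 (×3 to match 3 H2O(g) in the target): (3)·(-241.8) = -725.4 kJ
(d) × 2 (×2 to match 2 C12H22O11(s) in the target): (2)·(-2226.1) = -4452.2 kJ
ΔH°rxn = (-2)·(-248.1) + (-3)·(+49.0) + (3)·(-241.8) + (2)·(-2226.1) = -4828.4 kJ

ΔH°rxn = -4828.4 kJ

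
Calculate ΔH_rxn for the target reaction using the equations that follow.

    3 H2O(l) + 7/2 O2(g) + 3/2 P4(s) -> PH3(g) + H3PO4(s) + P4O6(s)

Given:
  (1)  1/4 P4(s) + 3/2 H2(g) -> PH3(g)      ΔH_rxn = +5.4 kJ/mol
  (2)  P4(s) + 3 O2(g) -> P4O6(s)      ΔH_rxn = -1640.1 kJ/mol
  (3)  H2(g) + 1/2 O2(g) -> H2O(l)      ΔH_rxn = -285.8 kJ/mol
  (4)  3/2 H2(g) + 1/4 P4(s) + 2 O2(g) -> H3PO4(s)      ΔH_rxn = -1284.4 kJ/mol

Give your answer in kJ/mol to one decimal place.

(1) as written: +5.4 kJ/mol
(2) as written: -1640.1 kJ/mol
(3) reversed and × 3: (-3)·(-285.8) = +857.4 kJ/mol
(4) as written: -1284.4 kJ/mol
ΔH_rxn = (1)·(+5.4) + (1)·(-1640.1) + (-3)·(-285.8) + (1)·(-1284.4) = -2061.7 kJ/mol

ΔH_rxn = -2061.7 kJ/mol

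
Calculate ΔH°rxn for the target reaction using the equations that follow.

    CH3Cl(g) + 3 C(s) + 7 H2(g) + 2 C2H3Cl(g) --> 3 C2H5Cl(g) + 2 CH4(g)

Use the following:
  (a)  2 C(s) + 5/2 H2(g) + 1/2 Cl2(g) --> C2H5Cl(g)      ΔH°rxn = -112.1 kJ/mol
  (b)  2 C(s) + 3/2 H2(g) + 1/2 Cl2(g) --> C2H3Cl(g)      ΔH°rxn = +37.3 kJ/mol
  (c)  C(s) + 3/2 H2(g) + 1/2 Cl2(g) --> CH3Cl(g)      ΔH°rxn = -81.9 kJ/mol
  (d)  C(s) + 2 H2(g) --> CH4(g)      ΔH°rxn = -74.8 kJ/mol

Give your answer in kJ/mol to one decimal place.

(a) × 3 (scale by 3 for the 3 C2H5Cl(g)): (3)·(-112.1) = -336.3 kJ/mol
(b) reversed and × 2 (C2H3Cl(g) must end up as a reactant; scale by 2 for the 2 C2H3Cl(g)): (-2)·(+37.3) = -74.6 kJ/mol
(c) reversed (CH3Cl(g) must end up as a reactant): +81.9 kJ/mol
(d) × 2 (×2 to match 2 CH4(g) in the target): (2)·(-74.8) = -149.6 kJ/mol
By Hess's law, ΔH°rxn = (-336.3) + (-74.6) + (+81.9) + (-149.6) = -478.6 kJ/mol

ΔH°rxn = -478.6 kJ/mol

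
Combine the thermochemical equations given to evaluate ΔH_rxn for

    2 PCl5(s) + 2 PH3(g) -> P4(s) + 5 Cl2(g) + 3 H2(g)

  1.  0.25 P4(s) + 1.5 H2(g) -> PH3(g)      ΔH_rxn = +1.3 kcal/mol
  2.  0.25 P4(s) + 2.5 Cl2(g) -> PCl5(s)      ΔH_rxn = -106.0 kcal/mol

eq. 1 reversed and × 2 (reverse to put PH3(g) on the reactant side; scale by 2 for the 2 PH3(g)): (-2)·(+1.3) = -2.6 kcal/mol
eq. 2 reversed and × 2 (PCl5(s) must end up as a reactant; scale by 2 for the 2 PCl5(s)): (-2)·(-106.0) = +212.0 kcal/mol
ΔH_rxn = (-2.6) + (+212.0) = 209.4 kcal/mol

ΔH_rxn = 209.4 kcal/mol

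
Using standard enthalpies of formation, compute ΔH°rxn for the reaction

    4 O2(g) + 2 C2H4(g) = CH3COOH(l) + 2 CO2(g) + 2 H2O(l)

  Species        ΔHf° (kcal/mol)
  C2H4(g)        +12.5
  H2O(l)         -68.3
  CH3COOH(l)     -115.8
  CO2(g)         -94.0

ΔH°rxn = -465.4 kcal/mol

Products: 1·(-115.8) + 2·(-94.0) + 2·(-68.3) = -440.4
Reactants: 4·(+0.0) + 2·(+12.5) = +25.0
ΔH°rxn = (-440.4) − (+25.0) = -465.4 kcal/mol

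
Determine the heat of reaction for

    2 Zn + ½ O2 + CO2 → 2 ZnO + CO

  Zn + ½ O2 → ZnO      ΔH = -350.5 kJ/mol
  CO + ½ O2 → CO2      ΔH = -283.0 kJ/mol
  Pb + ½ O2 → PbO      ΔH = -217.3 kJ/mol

equation 1 × 2: (2)·(-350.5) = -701.0 kJ/mol
equation 2 reversed: +283.0 kJ/mol
equation 3: not needed.
Summing the manipulated equations, ΔH = (2)·(-350.5) + (-1)·(-283.0) = -418.0 kJ/mol

ΔH = -418.0 kJ/mol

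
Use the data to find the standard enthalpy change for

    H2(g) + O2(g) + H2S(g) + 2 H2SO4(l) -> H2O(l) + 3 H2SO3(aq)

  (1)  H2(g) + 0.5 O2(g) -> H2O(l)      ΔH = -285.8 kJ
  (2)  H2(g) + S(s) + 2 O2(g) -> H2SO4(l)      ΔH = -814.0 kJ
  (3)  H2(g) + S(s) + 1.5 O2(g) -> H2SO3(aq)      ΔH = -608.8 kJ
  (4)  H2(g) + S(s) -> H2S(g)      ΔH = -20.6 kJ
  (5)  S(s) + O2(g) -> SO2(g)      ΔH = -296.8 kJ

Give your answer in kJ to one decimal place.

ΔH = -463.6 kJ

(1) as written: -285.8 kJ
(2) reversed and × 2: (-2)·(-814.0) = +1628.0 kJ
(3) × 3: (3)·(-608.8) = -1826.4 kJ
(4) reversed: +20.6 kJ
(5): not needed.
ΔH = (1)·(-285.8) + (-2)·(-814.0) + (3)·(-608.8) + (-1)·(-20.6) = -463.6 kJ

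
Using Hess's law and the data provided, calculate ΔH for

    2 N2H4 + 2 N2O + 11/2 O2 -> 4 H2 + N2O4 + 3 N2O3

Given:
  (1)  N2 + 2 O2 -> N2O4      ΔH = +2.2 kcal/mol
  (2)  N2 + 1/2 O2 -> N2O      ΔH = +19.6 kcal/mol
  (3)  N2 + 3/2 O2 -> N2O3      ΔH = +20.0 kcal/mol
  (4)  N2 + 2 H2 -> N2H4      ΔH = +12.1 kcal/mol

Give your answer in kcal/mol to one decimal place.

(1) as written (N2O4 already on the product side): +2.2 kcal/mol
(2) reversed and × 2 (N2O must end up as a reactant; scale by 2 for the 2 N2O): (-2)·(+19.6) = -39.2 kcal/mol
(3) × 3 (×3 to match 3 N2O3 in the target): (3)·(+20.0) = +60.0 kcal/mol
(4) reversed and × 2 (reverse to put N2H4 on the reactant side; scale by 2 for the 2 N2H4): (-2)·(+12.1) = -24.2 kcal/mol
ΔH = (+2.2) + (-39.2) + (+60.0) + (-24.2) = -1.2 kcal/mol

ΔH = -1.2 kcal/mol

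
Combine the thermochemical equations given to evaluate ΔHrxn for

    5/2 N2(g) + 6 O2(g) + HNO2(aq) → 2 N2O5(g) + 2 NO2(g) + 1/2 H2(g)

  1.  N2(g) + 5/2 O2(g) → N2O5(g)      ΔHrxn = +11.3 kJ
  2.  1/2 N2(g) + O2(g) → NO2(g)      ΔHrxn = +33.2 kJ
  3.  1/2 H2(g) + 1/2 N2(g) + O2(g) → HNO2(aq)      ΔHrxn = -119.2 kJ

ΔHrxn = 208.2 kJ

eq. 1 × 2: (2)·(+11.3) = +22.6 kJ
eq. 2 × 2: (2)·(+33.2) = +66.4 kJ
eq. 3 reversed: +119.2 kJ
Since enthalpy is a state function, ΔHrxn = (+22.6) + (+66.4) + (+119.2) = 208.2 kJ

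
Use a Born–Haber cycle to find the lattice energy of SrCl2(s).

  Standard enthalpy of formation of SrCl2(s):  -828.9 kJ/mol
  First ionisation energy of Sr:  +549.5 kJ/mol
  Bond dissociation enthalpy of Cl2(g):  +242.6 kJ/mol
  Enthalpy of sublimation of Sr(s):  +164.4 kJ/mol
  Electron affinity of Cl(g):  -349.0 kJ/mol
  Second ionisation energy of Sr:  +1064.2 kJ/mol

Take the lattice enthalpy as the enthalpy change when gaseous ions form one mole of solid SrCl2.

ΔHf° = 1·ΔHsub + 1·(ΣIE) + 1·D(Cl2) + 2·EA + U
-828.9 = 1·(+164.4) + 1·(+1613.7) + 1·(+242.6) + 2·(-349.0) + U
U = -828.9 − (+1322.7) = -2151.6 kJ/mol

U = -2151.6 kJ/mol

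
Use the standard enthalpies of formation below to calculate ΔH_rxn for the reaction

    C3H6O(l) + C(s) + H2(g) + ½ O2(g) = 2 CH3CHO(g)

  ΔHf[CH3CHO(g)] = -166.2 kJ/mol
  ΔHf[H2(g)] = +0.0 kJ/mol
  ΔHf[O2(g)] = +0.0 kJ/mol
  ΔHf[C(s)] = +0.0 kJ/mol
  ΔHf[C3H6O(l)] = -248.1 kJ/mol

Products: 2·(-166.2) = -332.4
Reactants: 1·(-248.1) + 1·(+0.0) + 1·(+0.0) + 1/2·(+0.0) = -248.1
ΔH_rxn = (-332.4) − (-248.1) = -84.3 kJ/mol

ΔH_rxn = -84.3 kJ/mol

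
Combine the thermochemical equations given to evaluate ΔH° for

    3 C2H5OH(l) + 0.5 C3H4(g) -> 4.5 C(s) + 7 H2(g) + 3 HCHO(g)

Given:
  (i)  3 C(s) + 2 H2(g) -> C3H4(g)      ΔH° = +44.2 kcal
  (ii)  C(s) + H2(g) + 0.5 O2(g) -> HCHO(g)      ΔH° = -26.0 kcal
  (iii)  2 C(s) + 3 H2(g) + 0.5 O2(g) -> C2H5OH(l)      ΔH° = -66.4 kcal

(i) reversed and × 1/2: (-1/2)·(+44.2) = -22.1 kcal
(ii) × 3: (3)·(-26.0) = -78.0 kcal
(iii) reversed and × 3: (-3)·(-66.4) = +199.2 kcal
ΔH° = (-1/2)·(+44.2) + (3)·(-26.0) + (-3)·(-66.4) = 99.1 kcal

ΔH° = 99.1 kcal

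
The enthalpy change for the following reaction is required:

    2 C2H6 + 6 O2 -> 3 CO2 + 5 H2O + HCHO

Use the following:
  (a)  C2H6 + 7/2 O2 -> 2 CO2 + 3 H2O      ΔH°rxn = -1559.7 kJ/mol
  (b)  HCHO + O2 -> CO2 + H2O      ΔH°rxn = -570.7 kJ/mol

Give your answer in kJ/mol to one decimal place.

(a) × 2 (scale by 2 for the 2 C2H6): (2)·(-1559.7) = -3119.4 kJ/mol
(b) reversed (HCHO must end up as a product): +570.7 kJ/mol
Since enthalpy is a state function, ΔH°rxn = (2)·(-1559.7) + (-1)·(-570.7) = -2548.7 kJ/mol

ΔH°rxn = -2548.7 kJ/mol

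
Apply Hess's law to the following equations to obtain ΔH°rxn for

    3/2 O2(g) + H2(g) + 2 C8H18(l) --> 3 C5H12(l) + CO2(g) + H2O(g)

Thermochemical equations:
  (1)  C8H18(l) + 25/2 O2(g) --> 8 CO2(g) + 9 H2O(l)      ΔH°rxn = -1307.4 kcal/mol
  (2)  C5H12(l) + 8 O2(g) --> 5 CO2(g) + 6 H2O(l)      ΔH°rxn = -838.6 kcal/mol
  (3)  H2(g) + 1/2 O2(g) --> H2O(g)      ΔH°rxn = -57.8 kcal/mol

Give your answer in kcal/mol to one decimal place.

ΔH°rxn = -156.8 kcal/mol

(1) × 2: (2)·(-1307.4) = -2614.8 kcal/mol
(2) reversed and × 3: (-3)·(-838.6) = +2515.8 kcal/mol
(3) as written: -57.8 kcal/mol
ΔH°rxn = (2)·(-1307.4) + (-3)·(-838.6) + (1)·(-57.8) = -156.8 kcal/mol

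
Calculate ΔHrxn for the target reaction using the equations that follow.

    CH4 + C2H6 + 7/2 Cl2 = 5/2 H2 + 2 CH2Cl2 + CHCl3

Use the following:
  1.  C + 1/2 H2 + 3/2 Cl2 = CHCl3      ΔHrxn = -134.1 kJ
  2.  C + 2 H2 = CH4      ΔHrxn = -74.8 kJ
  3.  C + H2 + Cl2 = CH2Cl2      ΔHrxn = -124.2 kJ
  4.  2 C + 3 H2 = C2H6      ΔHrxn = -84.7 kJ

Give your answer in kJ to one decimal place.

eq. 1 as written: -134.1 kJ
eq. 2 reversed: +74.8 kJ
eq. 3 × 2: (2)·(-124.2) = -248.4 kJ
eq. 4 reversed: +84.7 kJ
ΔHrxn = (-134.1) + (+74.8) + (-248.4) + (+84.7) = -223.0 kJ

ΔHrxn = -223.0 kJ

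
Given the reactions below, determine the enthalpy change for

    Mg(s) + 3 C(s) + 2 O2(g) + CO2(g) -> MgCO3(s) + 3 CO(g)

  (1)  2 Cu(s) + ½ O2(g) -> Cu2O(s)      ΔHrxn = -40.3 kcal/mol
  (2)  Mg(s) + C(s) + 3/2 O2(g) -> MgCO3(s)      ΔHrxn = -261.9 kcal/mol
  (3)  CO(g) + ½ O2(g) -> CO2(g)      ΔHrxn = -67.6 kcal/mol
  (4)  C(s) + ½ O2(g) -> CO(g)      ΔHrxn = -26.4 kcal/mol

ΔHrxn = -247.1 kcal/mol

(1): not needed (Cu(s) appears nowhere else).
(2) as written (MgCO3(s) already on the product side): -261.9 kcal/mol
(3) reversed (reverse to put CO2(g) on the reactant side): +67.6 kcal/mol
(4) × 2: (2)·(-26.4) = -52.8 kcal/mol
ΔHrxn = (1)·(-261.9) + (-1)·(-67.6) + (2)·(-26.4) = -247.1 kcal/mol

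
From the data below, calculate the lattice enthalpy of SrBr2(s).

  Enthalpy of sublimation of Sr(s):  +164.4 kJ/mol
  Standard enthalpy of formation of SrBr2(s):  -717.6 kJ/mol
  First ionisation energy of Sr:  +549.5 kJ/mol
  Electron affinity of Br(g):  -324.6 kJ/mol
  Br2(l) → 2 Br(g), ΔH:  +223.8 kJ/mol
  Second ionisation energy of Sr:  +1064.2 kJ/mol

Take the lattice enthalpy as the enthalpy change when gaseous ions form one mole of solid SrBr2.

U = -2070.3 kJ/mol

ΔHf° = 1·ΔHsub + 1·(ΣIE) + 1·D(Br2) + 2·EA + U
-717.6 = 1·(+164.4) + 1·(+1613.7) + 1·(+223.8) + 2·(-324.6) + U
U = -717.6 − (+1352.7) = -2070.3 kJ/mol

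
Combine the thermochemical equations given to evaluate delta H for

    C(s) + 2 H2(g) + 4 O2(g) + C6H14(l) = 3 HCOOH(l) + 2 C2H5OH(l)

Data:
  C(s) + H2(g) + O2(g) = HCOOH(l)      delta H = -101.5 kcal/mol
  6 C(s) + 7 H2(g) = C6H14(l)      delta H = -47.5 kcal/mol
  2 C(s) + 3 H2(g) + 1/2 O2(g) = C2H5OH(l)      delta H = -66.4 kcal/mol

delta H = -389.8 kcal/mol

equation 1 × 3: (3)·(-101.5) = -304.5 kcal/mol
equation 2 reversed: +47.5 kcal/mol
equation 3 × 2: (2)·(-66.4) = -132.8 kcal/mol
Summing the manipulated equations, delta H = (-304.5) + (+47.5) + (-132.8) = -389.8 kcal/mol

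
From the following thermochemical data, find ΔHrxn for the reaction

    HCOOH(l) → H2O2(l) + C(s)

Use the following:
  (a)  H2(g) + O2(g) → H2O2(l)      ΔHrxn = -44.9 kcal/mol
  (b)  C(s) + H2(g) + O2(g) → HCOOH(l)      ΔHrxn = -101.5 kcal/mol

ΔHrxn = 56.6 kcal/mol

(a) as written (H2O2(l) already on the product side): -44.9 kcal/mol
(b) reversed (reverse to put HCOOH(l) on the reactant side): +101.5 kcal/mol
By Hess's law, ΔHrxn = (1)·(-44.9) + (-1)·(-101.5) = 56.6 kcal/mol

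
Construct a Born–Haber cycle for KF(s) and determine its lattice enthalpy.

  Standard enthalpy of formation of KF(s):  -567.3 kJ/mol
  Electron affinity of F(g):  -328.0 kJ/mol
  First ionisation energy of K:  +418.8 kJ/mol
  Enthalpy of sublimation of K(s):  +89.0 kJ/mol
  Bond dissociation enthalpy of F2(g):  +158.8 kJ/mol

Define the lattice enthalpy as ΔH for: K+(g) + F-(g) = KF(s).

ΔHf° = 1·ΔHsub + 1·(ΣIE) + 1/2·D(F2) + 1·EA + U
-567.3 = 1·(+89.0) + 1·(+418.8) + 1/2·(+158.8) + 1·(-328.0) + U
U = -567.3 − (+259.2) = -826.5 kJ/mol

U = -826.5 kJ/mol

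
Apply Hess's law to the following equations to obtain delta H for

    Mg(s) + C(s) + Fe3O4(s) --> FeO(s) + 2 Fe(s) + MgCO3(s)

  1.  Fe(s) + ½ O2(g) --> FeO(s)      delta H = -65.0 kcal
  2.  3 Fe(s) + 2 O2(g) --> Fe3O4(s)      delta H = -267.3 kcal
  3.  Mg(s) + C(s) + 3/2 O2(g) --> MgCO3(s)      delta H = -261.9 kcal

eq. 1 as written: -65.0 kcal
eq. 2 reversed: +267.3 kcal
eq. 3 as written: -261.9 kcal
delta H = (-65.0) + (+267.3) + (-261.9) = -59.6 kcal

delta H = -59.6 kcal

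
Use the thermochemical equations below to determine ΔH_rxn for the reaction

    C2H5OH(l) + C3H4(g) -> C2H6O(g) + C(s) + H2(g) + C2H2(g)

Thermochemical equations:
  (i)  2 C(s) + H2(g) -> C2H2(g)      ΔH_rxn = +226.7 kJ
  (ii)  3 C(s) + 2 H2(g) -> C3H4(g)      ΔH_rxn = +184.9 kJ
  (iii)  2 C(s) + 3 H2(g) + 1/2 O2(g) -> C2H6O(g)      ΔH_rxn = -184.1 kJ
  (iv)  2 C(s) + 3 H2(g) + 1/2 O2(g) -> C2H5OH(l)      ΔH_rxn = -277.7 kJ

(i) as written: +226.7 kJ
(ii) reversed: -184.9 kJ
(iii) as written: -184.1 kJ
(iv) reversed: +277.7 kJ
By Hess's law, ΔH_rxn = (1)·(+226.7) + (-1)·(+184.9) + (1)·(-184.1) + (-1)·(-277.7) = 135.4 kJ

ΔH_rxn = 135.4 kJ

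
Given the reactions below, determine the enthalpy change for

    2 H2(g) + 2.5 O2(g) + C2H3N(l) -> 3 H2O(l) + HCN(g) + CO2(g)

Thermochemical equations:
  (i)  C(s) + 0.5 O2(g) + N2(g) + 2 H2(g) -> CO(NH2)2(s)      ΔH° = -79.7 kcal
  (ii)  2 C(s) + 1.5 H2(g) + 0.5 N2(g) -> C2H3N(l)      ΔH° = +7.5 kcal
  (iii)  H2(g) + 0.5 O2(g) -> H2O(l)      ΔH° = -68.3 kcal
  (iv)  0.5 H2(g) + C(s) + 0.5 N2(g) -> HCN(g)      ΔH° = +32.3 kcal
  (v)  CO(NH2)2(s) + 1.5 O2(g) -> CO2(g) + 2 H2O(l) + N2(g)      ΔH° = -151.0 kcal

ΔH° = -274.2 kcal

(i) as written: -79.7 kcal
(ii) reversed: -7.5 kcal
(iii) as written: -68.3 kcal
(iv) as written: +32.3 kcal
(v) as written: -151.0 kcal
Summing the manipulated equations, ΔH° = (-79.7) + (-7.5) + (-68.3) + (+32.3) + (-151.0) = -274.2 kcal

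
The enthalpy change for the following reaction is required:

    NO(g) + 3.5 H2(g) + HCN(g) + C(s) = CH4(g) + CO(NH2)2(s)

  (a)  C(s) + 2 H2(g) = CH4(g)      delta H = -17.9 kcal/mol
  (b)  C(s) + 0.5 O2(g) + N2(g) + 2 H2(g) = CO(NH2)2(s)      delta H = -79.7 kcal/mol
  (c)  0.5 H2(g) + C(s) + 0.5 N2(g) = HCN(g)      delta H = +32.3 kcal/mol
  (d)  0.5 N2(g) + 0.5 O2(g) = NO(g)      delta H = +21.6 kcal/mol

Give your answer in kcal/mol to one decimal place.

(a) as written (CH4(g) already on the product side): -17.9 kcal/mol
(b) as written (CO(NH2)2(s) already on the product side): -79.7 kcal/mol
(c) reversed (HCN(g) must end up as a reactant): -32.3 kcal/mol
(d) reversed (reverse to put NO(g) on the reactant side): -21.6 kcal/mol
delta H = (-17.9) + (-79.7) + (-32.3) + (-21.6) = -151.5 kcal/mol

delta H = -151.5 kcal/mol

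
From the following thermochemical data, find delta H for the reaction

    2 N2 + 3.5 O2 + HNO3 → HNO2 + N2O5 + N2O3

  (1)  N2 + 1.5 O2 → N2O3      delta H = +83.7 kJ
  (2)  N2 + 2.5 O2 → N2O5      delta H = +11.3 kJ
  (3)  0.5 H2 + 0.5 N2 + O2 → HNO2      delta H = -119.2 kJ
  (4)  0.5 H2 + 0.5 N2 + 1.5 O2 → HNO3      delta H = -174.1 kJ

(1) as written (N2O3 already on the product side): +83.7 kJ
(2) as written (N2O5 already on the product side): +11.3 kJ
(3) as written (HNO2 already on the product side): -119.2 kJ
(4) reversed (HNO3 must end up as a reactant): +174.1 kJ
Summing the manipulated equations, delta H = (+83.7) + (+11.3) + (-119.2) + (+174.1) = 149.9 kJ

delta H = 149.9 kJ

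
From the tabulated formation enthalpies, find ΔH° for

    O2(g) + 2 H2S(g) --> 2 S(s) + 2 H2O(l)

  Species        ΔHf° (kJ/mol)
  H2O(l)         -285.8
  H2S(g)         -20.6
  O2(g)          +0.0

Products: 2·(+0.0) + 2·(-285.8) = -571.6
Reactants: 1·(+0.0) + 2·(-20.6) = -41.2
ΔH° = (-571.6) − (-41.2) = -530.4 kJ/mol

ΔH° = -530.4 kJ/mol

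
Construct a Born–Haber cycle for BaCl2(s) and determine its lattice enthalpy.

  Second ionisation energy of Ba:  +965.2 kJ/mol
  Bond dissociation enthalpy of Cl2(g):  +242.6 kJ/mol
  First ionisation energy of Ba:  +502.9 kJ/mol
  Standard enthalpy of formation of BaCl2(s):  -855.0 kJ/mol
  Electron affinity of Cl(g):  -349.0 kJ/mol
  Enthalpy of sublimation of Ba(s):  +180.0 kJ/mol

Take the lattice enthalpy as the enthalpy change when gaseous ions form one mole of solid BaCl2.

U = -2047.7 kJ/mol

ΔHf° = 1·ΔHsub + 1·(ΣIE) + 1·D(Cl2) + 2·EA + U
-855.0 = 1·(+180.0) + 1·(+1468.1) + 1·(+242.6) + 2·(-349.0) + U
U = -855.0 − (+1192.7) = -2047.7 kJ/mol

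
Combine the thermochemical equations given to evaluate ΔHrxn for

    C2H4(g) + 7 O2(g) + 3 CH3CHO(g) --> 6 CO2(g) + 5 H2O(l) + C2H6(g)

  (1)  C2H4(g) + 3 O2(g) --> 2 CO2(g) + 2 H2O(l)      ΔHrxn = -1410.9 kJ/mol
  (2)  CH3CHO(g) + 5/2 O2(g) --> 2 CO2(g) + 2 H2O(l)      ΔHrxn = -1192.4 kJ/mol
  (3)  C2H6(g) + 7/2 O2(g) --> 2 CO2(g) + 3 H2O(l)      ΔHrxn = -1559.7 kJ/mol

(1) as written (C2H4(g) already on the reactant side): -1410.9 kJ/mol
(2) × 3 (scale by 3 for the 3 CH3CHO(g)): (3)·(-1192.4) = -3577.2 kJ/mol
(3) reversed (C2H6(g) must end up as a product): +1559.7 kJ/mol
Summing the manipulated equations, ΔHrxn = (1)·(-1410.9) + (3)·(-1192.4) + (-1)·(-1559.7) = -3428.4 kJ/mol

ΔHrxn = -3428.4 kJ/mol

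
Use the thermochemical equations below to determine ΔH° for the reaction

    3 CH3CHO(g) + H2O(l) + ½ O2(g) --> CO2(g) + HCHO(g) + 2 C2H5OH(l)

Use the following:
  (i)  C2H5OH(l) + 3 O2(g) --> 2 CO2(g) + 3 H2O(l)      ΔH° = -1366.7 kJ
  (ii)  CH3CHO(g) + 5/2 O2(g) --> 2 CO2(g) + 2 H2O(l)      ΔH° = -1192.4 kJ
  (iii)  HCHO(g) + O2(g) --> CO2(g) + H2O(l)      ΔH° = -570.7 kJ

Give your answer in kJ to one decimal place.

ΔH° = -273.1 kJ

(i) reversed and × 2: (-2)·(-1366.7) = +2733.4 kJ
(ii) × 3: (3)·(-1192.4) = -3577.2 kJ
(iii) reversed: +570.7 kJ
ΔH° = (-2)·(-1366.7) + (3)·(-1192.4) + (-1)·(-570.7) = -273.1 kJ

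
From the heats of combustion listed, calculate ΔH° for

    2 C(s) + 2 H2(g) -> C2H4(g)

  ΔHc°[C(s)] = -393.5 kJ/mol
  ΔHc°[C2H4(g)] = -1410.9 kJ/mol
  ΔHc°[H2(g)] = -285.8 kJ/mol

ΔH° = 52.3 kJ/mol

With combustion enthalpies, reactants minus products:
= [2·(-393.5) + 2·(-285.8)] − [1·(-1410.9)]
= 52.3 kJ/mol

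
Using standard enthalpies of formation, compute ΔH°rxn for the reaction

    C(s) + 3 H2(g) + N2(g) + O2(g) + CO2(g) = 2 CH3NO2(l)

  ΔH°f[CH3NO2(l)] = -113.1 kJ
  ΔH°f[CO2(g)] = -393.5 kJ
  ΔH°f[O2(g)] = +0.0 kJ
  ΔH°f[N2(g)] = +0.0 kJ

Products: 2·(-113.1) = -226.2
Reactants: 1·(+0.0) + 3·(+0.0) + 1·(+0.0) + 1·(+0.0) + 1·(-393.5) = -393.5
ΔH°rxn = (-226.2) − (-393.5) = 167.3 kJ

ΔH°rxn = 167.3 kJ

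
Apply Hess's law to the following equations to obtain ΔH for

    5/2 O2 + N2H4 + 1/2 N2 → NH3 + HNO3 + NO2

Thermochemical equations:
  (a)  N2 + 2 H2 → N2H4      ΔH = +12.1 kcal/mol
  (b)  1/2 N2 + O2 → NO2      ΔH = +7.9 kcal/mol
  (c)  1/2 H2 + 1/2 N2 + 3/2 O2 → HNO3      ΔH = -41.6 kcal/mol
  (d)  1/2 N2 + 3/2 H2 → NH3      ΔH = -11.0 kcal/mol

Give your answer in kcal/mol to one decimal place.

(a) reversed (N2H4 must end up as a reactant): -12.1 kcal/mol
(b) as written (NO2 already on the product side): +7.9 kcal/mol
(c) as written (HNO3 already on the product side): -41.6 kcal/mol
(d) as written (NH3 already on the product side): -11.0 kcal/mol
ΔH = (-12.1) + (+7.9) + (-41.6) + (-11.0) = -56.8 kcal/mol

ΔH = -56.8 kcal/mol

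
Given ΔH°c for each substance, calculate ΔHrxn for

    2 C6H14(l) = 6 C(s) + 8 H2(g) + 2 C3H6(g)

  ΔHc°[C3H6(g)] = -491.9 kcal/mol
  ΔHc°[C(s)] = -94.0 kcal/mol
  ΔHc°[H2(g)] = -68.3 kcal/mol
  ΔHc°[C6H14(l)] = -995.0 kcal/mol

ΔHrxn = 104.2 kcal/mol

Using ΔH = Σ nΔHc°(reactants) − Σ nΔHc°(products):
= [2·(-995.0)] − [6·(-94.0) + 8·(-68.3) + 2·(-491.9)]
= 104.2 kcal/mol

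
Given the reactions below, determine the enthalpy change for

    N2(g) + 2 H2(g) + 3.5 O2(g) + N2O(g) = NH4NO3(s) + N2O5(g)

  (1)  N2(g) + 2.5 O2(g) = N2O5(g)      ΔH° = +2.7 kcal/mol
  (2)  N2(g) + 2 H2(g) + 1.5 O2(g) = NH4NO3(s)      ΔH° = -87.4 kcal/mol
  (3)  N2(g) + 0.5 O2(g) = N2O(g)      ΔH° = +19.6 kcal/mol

ΔH° = -104.3 kcal/mol

(1) as written: +2.7 kcal/mol
(2) as written: -87.4 kcal/mol
(3) reversed: -19.6 kcal/mol
Since enthalpy is a state function, ΔH° = (+2.7) + (-87.4) + (-19.6) = -104.3 kcal/mol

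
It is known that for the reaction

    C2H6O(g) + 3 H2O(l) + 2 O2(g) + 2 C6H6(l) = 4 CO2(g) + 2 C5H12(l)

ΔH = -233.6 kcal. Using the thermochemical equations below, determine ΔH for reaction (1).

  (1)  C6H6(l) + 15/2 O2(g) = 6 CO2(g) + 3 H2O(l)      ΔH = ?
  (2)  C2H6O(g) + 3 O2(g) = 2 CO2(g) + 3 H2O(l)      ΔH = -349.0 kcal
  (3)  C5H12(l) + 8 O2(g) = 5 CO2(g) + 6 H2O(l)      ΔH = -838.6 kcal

ΔH = -780.9 kcal

(1) × 2: contributes 2·x
(2) as written: -349.0 kcal
(3) reversed and × 2: (-2)·(-838.6) = +1677.2 kcal
-233.6 = (-349.0) + (+1677.2) + 2·x
x = (-233.6 − (+1328.2)) / (2) = -780.9 kcal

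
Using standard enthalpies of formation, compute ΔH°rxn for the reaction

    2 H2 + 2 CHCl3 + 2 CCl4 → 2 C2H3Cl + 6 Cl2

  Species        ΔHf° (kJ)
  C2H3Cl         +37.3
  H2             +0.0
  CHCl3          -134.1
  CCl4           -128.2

ΔH°rxn = 599.2 kJ

ΔH°rxn = Σ nΔHf°(products) − Σ nΔHf°(reactants).
Products: 2·(+37.3) + 6·(+0.0) = +74.6
Reactants: 2·(+0.0) + 2·(-134.1) + 2·(-128.2) = -524.6
ΔH°rxn = (+74.6) − (-524.6) = 599.2 kJ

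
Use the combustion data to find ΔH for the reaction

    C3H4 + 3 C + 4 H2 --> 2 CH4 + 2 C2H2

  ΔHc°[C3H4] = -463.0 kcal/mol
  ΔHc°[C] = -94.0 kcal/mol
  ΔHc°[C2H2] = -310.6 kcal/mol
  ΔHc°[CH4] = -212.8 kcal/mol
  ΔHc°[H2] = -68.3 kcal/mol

Using ΔH = Σ nΔHc°(reactants) − Σ nΔHc°(products):
= [1·(-463.0) + 3·(-94.0) + 4·(-68.3)] − [2·(-212.8) + 2·(-310.6)]
= 28.6 kcal/mol

ΔH = 28.6 kcal/mol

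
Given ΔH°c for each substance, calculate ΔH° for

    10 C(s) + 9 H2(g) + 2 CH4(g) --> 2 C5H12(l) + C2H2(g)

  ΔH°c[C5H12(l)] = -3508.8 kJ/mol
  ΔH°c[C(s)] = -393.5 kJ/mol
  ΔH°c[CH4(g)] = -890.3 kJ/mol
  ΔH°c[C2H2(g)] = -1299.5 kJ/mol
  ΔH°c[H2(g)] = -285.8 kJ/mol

ΔH° = 29.3 kJ/mol

Using ΔH = Σ nΔHc°(reactants) − Σ nΔHc°(products):
= [10·(-393.5) + 9·(-285.8) + 2·(-890.3)] − [2·(-3508.8) + 1·(-1299.5)]
= 29.3 kJ/mol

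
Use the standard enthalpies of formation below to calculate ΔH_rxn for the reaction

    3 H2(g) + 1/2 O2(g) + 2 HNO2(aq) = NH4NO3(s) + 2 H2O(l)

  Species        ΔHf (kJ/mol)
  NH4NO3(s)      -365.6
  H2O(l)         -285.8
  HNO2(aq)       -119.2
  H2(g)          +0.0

ΔH°rxn = Σ nΔHf°(products) − Σ nΔHf°(reactants).
Products: 1·(-365.6) + 2·(-285.8) = -937.2
Reactants: 3·(+0.0) + 1/2·(+0.0) + 2·(-119.2) = -238.4
ΔH_rxn = (-937.2) − (-238.4) = -698.8 kJ/mol

ΔH_rxn = -698.8 kJ/mol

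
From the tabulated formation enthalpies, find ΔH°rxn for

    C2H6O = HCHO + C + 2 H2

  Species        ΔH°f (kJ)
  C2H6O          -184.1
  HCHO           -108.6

Products: 1·(-108.6) + 1·(+0.0) + 2·(+0.0) = -108.6
Reactants: 1·(-184.1) = -184.1
ΔH°rxn = (-108.6) − (-184.1) = 75.5 kJ

ΔH°rxn = 75.5 kJ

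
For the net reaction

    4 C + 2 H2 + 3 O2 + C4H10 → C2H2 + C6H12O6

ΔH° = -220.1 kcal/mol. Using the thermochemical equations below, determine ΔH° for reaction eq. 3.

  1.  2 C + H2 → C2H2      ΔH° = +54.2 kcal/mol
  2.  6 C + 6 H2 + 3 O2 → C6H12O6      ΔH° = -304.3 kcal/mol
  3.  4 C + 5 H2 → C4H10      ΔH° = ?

eq. 1 as written (C2H2 already on the product side): +54.2 kcal/mol
eq. 2 as written (C6H12O6 already on the product side): -304.3 kcal/mol
eq. 3 reversed (reverse to put C4H10 on the reactant side): contributes −x
-220.1 = (+54.2) + (-304.3) − x
x = (-220.1 − (-250.1)) / (-1) = -30.0 kcal/mol

ΔH° = -30.0 kcal/mol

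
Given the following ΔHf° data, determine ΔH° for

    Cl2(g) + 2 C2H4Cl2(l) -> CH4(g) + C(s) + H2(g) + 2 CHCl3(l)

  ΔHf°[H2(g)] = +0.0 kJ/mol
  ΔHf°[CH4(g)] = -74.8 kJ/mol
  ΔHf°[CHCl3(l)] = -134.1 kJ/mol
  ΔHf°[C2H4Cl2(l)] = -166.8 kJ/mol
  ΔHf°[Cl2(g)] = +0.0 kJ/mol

ΔH° = -9.4 kJ/mol

Products: 1·(-74.8) + 1·(+0.0) + 1·(+0.0) + 2·(-134.1) = -343.0
Reactants: 1·(+0.0) + 2·(-166.8) = -333.6
ΔH° = (-343.0) − (-333.6) = -9.4 kJ/mol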